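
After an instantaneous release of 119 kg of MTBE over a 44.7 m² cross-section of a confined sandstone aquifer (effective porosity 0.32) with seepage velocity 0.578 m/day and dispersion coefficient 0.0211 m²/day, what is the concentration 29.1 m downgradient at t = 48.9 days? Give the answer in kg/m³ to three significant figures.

1.95 kg/m³

For an instantaneous plane source, C(x,t) = M/(n_e·A·√(4πDt)) · exp(−(x−vt)²/(4Dt)), with n_e·A the pore (flow) area.
Plume center vt = 0.578 × 48.9 = 28.2642 m, so the well at 29.1 m is 0.8358 m downgradient of the peak.
√(4πDt) = 3.601 m, giving peak height M/(n_e·A·√(4πDt)) = 119/(0.32 × 44.7 × 3.601) = 2.310 kg/m³.
(x−vt)²/(4Dt) = (0.8358)²/(4 × 0.0211 × 48.9) = 0.1693; exp(−0.1693) = 0.8443.
C = 2.310 × 0.8443 = 1.95 kg/m³.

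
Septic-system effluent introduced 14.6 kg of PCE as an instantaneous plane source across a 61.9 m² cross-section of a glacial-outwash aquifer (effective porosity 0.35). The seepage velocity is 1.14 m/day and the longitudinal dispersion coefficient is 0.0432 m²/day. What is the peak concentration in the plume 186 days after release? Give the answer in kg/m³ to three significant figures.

The peak of an instantaneous 1D plume sits at x = vt; there the Gaussian factor is 1 and C_max = M/(n_e·A·√(4πDt)), where n_e·A is the pore area the mass is dissolved in.
√(4πDt) = √(4π × 0.0432 × 186) = 10.05 m, so C_max = 14.6/(0.35 × 61.9 × 10.05) = 0.0671 kg/m³.

0.0671 kg/m³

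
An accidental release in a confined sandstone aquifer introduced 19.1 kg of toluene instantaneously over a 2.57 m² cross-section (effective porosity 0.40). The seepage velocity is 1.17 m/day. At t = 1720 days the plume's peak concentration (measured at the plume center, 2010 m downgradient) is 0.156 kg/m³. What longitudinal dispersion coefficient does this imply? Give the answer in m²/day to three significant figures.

At the plume center C_max = M/(n_e·A·√(4πDt)), so D = M²/(4πt·(n_e·A·C_max)²).
n_e·A·C_max = 0.40 × 2.57 × 0.156 = 0.1604 kg/m.
D = 19.1²/(4π × 1720 × 0.1604²) = 0.656 m²/day.

0.656 m²/day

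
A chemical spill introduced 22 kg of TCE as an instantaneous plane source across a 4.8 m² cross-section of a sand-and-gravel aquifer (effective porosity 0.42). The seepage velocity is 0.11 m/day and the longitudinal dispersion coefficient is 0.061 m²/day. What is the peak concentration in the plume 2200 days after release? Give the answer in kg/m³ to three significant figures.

The peak of an instantaneous 1D plume sits at x = vt; there the Gaussian factor is 1 and C_max = M/(n_e·A·√(4πDt)), where n_e·A is the pore area the mass is dissolved in.
√(4πDt) = √(4π × 0.061 × 2200) = 41.07 m, so C_max = 22/(0.42 × 4.8 × 41.07) = 0.266 kg/m³.

0.266 kg/m³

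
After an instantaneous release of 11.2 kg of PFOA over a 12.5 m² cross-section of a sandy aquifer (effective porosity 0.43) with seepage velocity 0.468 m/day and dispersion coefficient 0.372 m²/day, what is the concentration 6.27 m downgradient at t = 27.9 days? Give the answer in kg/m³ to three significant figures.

0.0602 kg/m³

For an instantaneous plane source, C(x,t) = M/(n_e·A·√(4πDt)) · exp(−(x−vt)²/(4Dt)), with n_e·A the pore (flow) area.
Plume center vt = 0.468 × 27.9 = 13.0572 m, so the well at 6.27 m is 6.7872 m upgradient of the peak.
√(4πDt) = 11.42 m, giving peak height M/(n_e·A·√(4πDt)) = 11.2/(0.43 × 12.5 × 11.42) = 0.1825 kg/m³.
(x−vt)²/(4Dt) = (-6.7872)²/(4 × 0.372 × 27.9) = 1.110; exp(−1.110) = 0.3296.
C = 0.1825 × 0.3296 = 0.0602 kg/m³.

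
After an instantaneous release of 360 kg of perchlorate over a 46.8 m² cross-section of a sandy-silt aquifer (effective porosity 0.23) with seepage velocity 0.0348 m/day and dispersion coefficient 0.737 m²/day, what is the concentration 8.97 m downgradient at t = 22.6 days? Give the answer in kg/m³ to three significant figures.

0.846 kg/m³

For an instantaneous plane source, C(x,t) = M/(n_e·A·√(4πDt)) · exp(−(x−vt)²/(4Dt)), with n_e·A the pore (flow) area.
Plume center vt = 0.0348 × 22.6 = 0.78648 m, so the well at 8.97 m is 8.18352 m downgradient of the peak.
√(4πDt) = 14.47 m, giving peak height M/(n_e·A·√(4πDt)) = 360/(0.23 × 46.8 × 14.47) = 2.311 kg/m³.
(x−vt)²/(4Dt) = (8.18352)²/(4 × 0.737 × 22.6) = 1.005; exp(−1.005) = 0.3660.
C = 2.311 × 0.3660 = 0.846 kg/m³.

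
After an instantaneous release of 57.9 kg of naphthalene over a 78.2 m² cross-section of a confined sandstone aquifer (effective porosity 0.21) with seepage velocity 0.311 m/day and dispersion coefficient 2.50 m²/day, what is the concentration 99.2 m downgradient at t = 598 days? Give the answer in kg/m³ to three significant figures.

0.00730 kg/m³

For an instantaneous plane source, C(x,t) = M/(n_e·A·√(4πDt)) · exp(−(x−vt)²/(4Dt)), with n_e·A the pore (flow) area.
Plume center vt = 0.311 × 598 = 185.978 m, so the well at 99.2 m is 86.778 m upgradient of the peak.
√(4πDt) = 137.1 m, giving peak height M/(n_e·A·√(4πDt)) = 57.9/(0.21 × 78.2 × 137.1) = 0.02572 kg/m³.
(x−vt)²/(4Dt) = (-86.778)²/(4 × 2.50 × 598) = 1.259; exp(−1.259) = 0.2839.
C = 0.02572 × 0.2839 = 0.00730 kg/m³.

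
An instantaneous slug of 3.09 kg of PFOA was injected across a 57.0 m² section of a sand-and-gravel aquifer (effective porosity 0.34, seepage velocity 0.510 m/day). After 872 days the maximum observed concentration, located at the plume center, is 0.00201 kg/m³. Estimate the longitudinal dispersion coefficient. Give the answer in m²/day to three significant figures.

0.574 m²/day

At the plume center C_max = M/(n_e·A·√(4πDt)), so D = M²/(4πt·(n_e·A·C_max)²).
n_e·A·C_max = 0.34 × 57.0 × 0.00201 = 0.03895 kg/m.
D = 3.09²/(4π × 872 × 0.03895²) = 0.574 m²/day.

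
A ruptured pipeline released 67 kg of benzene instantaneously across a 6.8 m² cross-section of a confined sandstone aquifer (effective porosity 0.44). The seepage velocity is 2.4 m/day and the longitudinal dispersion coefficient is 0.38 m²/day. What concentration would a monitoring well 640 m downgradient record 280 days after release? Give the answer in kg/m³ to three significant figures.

0.0552 kg/m³

For an instantaneous plane source, C(x,t) = M/(n_e·A·√(4πDt)) · exp(−(x−vt)²/(4Dt)), with n_e·A the pore (flow) area.
Plume center vt = 2.4 × 280 = 672 m, so the well at 640 m is 32 m upgradient of the peak.
√(4πDt) = 36.57 m, giving peak height M/(n_e·A·√(4πDt)) = 67/(0.44 × 6.8 × 36.57) = 0.6123 kg/m³.
(x−vt)²/(4Dt) = (-32)²/(4 × 0.38 × 280) = 2.406; exp(−2.406) = 0.09018.
C = 0.6123 × 0.09018 = 0.0552 kg/m³.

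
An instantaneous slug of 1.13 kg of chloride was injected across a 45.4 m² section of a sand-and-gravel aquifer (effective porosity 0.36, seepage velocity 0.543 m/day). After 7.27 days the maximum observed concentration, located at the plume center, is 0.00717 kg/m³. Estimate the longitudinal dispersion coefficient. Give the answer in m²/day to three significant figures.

1.02 m²/day

At the plume center C_max = M/(n_e·A·√(4πDt)), so D = M²/(4πt·(n_e·A·C_max)²).
n_e·A·C_max = 0.36 × 45.4 × 0.00717 = 0.1172 kg/m.
D = 1.13²/(4π × 7.27 × 0.1172²) = 1.02 m²/day.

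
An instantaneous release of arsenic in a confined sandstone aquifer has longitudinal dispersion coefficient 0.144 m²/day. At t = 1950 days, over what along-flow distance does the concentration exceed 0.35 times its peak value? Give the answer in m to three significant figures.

68.7 m

The plume is Gaussian with σ = √(2Dt) = √(2 × 0.144 × 1950) = 23.70 m.
C/C_peak = exp(−Δx²/(2σ²)) = 0.35 ⇒ Δx = σ·√(−2 ln 0.35) = 23.70 × 1.449 = 34.34 m.
Width = 2Δx = 68.7 m.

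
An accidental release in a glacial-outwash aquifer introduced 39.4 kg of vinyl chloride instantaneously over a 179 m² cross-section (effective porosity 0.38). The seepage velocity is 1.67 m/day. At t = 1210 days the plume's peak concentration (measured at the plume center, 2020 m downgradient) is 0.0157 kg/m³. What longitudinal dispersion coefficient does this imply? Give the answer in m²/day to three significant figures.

0.0895 m²/day

At the plume center C_max = M/(n_e·A·√(4πDt)), so D = M²/(4πt·(n_e·A·C_max)²).
n_e·A·C_max = 0.38 × 179 × 0.0157 = 1.068 kg/m.
D = 39.4²/(4π × 1210 × 1.068²) = 0.0895 m²/day.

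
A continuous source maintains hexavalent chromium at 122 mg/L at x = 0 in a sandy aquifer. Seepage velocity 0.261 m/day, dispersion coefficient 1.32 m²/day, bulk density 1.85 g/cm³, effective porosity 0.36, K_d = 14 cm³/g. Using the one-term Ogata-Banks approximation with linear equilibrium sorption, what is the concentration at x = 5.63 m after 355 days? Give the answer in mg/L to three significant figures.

13.7 mg/L

Retardation factor R = 1 + ρ_b·K_d/n = 1 + 1.85 × 14/0.36 = 72.94.
Sorption retards both mechanisms: v_R = v/R = 0.003578 m/day, D_R = D/R = 0.01810 m²/day.
v_R·t = 0.003578 × 355 = 1.27019 m; 2√(D_R t) = 5.070 m; argument = (5.63 − 1.27019)/5.070 = 0.8599.
C = C₀ × ½·erfc(0.8599) = 122 × 0.1120 = 13.7 mg/L.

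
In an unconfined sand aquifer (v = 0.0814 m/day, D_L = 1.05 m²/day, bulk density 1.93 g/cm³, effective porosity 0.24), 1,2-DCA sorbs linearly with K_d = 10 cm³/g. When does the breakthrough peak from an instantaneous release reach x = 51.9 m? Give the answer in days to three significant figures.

Retardation factor R = 1 + ρ_b·K_d/n = 1 + 1.93 × 10/0.24 = 81.42.
Sorption retards both mechanisms: v_R = v/R = 0.0009998 m/day, D_R = D/R = 0.01290 m²/day.
Peak time from v_R²t² + 2D_R t − x² = 0: t = (√(D_R² + v_R²x²) − D_R)/v_R².
√(D_R² + v_R²x²) = √(0.01290² + 0.0009998² × 51.9²) = 0.05347; v_R² = 9.996e-07.
t = (0.05347 − 0.01290)/9.996e-07 = 40600 days.

40600 days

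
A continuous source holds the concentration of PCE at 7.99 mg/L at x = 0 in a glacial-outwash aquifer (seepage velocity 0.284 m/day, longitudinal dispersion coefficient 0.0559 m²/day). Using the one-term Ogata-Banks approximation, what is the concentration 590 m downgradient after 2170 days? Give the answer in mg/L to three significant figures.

For a continuous step input, C/C₀ ≈ ½·erfc((x−vt)/(2√(Dt))).
vt = 0.284 × 2170 = 616.28 m and 2√(Dt) = 2√(0.0559 × 2170) = 22.03 m.
Argument (x−vt)/(2√(Dt)) = (590 − 616.28)/22.03 = -1.193; ½·erfc(-1.193) = 0.9542.
C = 7.99 × 0.9542 = 7.62 mg/L.

7.62 mg/L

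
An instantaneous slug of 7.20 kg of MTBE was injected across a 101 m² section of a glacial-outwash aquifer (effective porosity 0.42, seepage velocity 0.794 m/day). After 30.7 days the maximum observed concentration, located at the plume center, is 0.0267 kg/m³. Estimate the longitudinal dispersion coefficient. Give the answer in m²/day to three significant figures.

At the plume center C_max = M/(n_e·A·√(4πDt)), so D = M²/(4πt·(n_e·A·C_max)²).
n_e·A·C_max = 0.42 × 101 × 0.0267 = 1.133 kg/m.
D = 7.20²/(4π × 30.7 × 1.133²) = 0.105 m²/day.

0.105 m²/day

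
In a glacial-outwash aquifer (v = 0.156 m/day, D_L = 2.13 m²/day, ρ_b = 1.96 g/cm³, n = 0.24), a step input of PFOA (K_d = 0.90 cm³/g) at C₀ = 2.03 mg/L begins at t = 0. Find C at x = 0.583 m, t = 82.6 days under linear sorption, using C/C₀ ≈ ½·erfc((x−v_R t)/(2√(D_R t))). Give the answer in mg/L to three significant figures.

Retardation factor R = 1 + ρ_b·K_d/n = 1 + 1.96 × 0.90/0.24 = 8.350.
Sorption retards both mechanisms: v_R = v/R = 0.01868 m/day, D_R = D/R = 0.2551 m²/day.
v_R·t = 0.01868 × 82.6 = 1.542968 m; 2√(D_R t) = 9.181 m; argument = (0.583 − 1.542968)/9.181 = -0.1046.
C = C₀ × ½·erfc(-0.1046) = 2.03 × 0.5588 = 1.13 mg/L.

1.13 mg/L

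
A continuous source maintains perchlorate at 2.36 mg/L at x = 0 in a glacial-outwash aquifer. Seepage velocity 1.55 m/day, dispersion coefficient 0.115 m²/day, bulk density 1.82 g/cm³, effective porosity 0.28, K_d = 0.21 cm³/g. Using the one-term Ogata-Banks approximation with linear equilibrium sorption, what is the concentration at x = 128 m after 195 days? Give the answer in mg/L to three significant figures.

Retardation factor R = 1 + ρ_b·K_d/n = 1 + 1.82 × 0.21/0.28 = 2.365.
Sorption retards both mechanisms: v_R = v/R = 0.6554 m/day, D_R = D/R = 0.04863 m²/day.
v_R·t = 0.6554 × 195 = 127.803 m; 2√(D_R t) = 6.159 m; argument = (128 − 127.803)/6.159 = 0.03199.
C = C₀ × ½·erfc(0.03199) = 2.36 × 0.4820 = 1.14 mg/L.

1.14 mg/L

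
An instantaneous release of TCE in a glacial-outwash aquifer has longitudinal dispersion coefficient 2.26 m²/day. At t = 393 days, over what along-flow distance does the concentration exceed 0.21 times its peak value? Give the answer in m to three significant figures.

The plume is Gaussian with σ = √(2Dt) = √(2 × 2.26 × 393) = 42.15 m.
C/C_peak = exp(−Δx²/(2σ²)) = 0.21 ⇒ Δx = σ·√(−2 ln 0.21) = 42.15 × 1.767 = 74.48 m.
Width = 2Δx = 149 m.

149 m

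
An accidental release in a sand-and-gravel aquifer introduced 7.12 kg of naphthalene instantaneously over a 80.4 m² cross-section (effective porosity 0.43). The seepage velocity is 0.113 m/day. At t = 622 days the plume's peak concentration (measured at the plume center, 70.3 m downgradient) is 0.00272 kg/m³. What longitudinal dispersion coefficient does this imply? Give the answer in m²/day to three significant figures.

0.733 m²/day

At the plume center C_max = M/(n_e·A·√(4πDt)), so D = M²/(4πt·(n_e·A·C_max)²).
n_e·A·C_max = 0.43 × 80.4 × 0.00272 = 0.09404 kg/m.
D = 7.12²/(4π × 622 × 0.09404²) = 0.733 m²/day.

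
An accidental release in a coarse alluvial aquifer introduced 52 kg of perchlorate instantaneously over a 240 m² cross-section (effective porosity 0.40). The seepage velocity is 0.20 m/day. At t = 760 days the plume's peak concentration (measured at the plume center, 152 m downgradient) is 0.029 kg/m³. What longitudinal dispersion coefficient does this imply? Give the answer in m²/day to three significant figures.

At the plume center C_max = M/(n_e·A·√(4πDt)), so D = M²/(4πt·(n_e·A·C_max)²).
n_e·A·C_max = 0.40 × 240 × 0.029 = 2.784 kg/m.
D = 52²/(4π × 760 × 2.784²) = 0.0365 m²/day.

0.0365 m²/day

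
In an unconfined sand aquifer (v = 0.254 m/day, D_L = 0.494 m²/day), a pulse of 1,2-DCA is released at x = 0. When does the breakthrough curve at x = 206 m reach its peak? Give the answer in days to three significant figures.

803 days

For the 1D instantaneous-source solution, setting ∂C/∂t = 0 at fixed x gives v²t² + 2Dt − x² = 0, so t = (√(D² + v²x²) − D)/v².
√(D² + v²x²) = √(0.494² + 0.254² × 206²) = 52.33; v² = 0.064516.
t = (52.33 − 0.494)/0.064516 = 803 days (vs. the pure-advection estimate x/v = 811 d).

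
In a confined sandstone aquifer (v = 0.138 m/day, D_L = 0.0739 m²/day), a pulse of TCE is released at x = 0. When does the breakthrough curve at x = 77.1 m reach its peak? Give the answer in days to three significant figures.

555 days

For the 1D instantaneous-source solution, setting ∂C/∂t = 0 at fixed x gives v²t² + 2Dt − x² = 0, so t = (√(D² + v²x²) − D)/v².
√(D² + v²x²) = √(0.0739² + 0.138² × 77.1²) = 10.64; v² = 0.019044.
t = (10.64 − 0.0739)/0.019044 = 555 days (vs. the pure-advection estimate x/v = 559 d).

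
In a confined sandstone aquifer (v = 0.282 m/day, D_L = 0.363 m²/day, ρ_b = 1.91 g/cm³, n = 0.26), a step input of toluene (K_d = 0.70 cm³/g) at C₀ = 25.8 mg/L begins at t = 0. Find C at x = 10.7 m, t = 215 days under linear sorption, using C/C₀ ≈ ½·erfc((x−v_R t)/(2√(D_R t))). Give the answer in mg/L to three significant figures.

11.2 mg/L

Retardation factor R = 1 + ρ_b·K_d/n = 1 + 1.91 × 0.70/0.26 = 6.142.
Sorption retards both mechanisms: v_R = v/R = 0.04591 m/day, D_R = D/R = 0.05910 m²/day.
v_R·t = 0.04591 × 215 = 9.87065 m; 2√(D_R t) = 7.129 m; argument = (10.7 − 9.87065)/7.129 = 0.1163.
C = C₀ × ½·erfc(0.1163) = 25.8 × 0.4347 = 11.2 mg/L.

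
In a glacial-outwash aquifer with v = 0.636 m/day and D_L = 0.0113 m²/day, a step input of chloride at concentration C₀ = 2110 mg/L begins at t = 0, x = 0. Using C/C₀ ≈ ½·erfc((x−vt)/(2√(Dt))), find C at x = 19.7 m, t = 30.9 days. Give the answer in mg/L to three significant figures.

For a continuous step input, C/C₀ ≈ ½·erfc((x−vt)/(2√(Dt))).
vt = 0.636 × 30.9 = 19.6524 m and 2√(Dt) = 2√(0.0113 × 30.9) = 1.182 m.
Argument (x−vt)/(2√(Dt)) = (19.7 − 19.6524)/1.182 = 0.04027; ½·erfc(0.04027) = 0.4773.
C = 2110 × 0.4773 = 1010 mg/L.

1010 mg/L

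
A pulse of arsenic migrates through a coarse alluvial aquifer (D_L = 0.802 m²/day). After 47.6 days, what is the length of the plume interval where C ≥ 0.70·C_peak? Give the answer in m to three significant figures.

The plume is Gaussian with σ = √(2Dt) = √(2 × 0.802 × 47.6) = 8.738 m.
C/C_peak = exp(−Δx²/(2σ²)) = 0.70 ⇒ Δx = σ·√(−2 ln 0.70) = 8.738 × 0.8446 = 7.380 m.
Width = 2Δx = 14.8 m.

14.8 m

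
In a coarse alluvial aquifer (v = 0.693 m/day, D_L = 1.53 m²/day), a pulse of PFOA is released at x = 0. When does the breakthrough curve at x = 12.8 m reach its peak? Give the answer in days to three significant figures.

For the 1D instantaneous-source solution, setting ∂C/∂t = 0 at fixed x gives v²t² + 2Dt − x² = 0, so t = (√(D² + v²x²) − D)/v².
√(D² + v²x²) = √(1.53² + 0.693² × 12.8²) = 9.001; v² = 0.480249.
t = (9.001 − 1.53)/0.480249 = 15.6 days (vs. the pure-advection estimate x/v = 18.5 d).

15.6 days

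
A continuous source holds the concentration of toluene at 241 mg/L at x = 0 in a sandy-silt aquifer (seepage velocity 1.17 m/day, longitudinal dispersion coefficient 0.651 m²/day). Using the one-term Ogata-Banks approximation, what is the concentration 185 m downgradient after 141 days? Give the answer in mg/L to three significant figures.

16.8 mg/L

For a continuous step input, C/C₀ ≈ ½·erfc((x−vt)/(2√(Dt))).
vt = 1.17 × 141 = 164.97 m and 2√(Dt) = 2√(0.651 × 141) = 19.16 m.
Argument (x−vt)/(2√(Dt)) = (185 − 164.97)/19.16 = 1.045; ½·erfc(1.045) = 0.06972.
C = 241 × 0.06972 = 16.8 mg/L.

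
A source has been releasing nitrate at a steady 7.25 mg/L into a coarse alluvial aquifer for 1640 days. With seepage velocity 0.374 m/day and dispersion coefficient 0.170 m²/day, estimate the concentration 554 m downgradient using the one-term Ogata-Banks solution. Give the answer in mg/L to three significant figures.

For a continuous step input, C/C₀ ≈ ½·erfc((x−vt)/(2√(Dt))).
vt = 0.374 × 1640 = 613.36 m and 2√(Dt) = 2√(0.170 × 1640) = 33.39 m.
Argument (x−vt)/(2√(Dt)) = (554 − 613.36)/33.39 = -1.778; ½·erfc(-1.778) = 0.9940.
C = 7.25 × 0.9940 = 7.21 mg/L.

7.21 mg/L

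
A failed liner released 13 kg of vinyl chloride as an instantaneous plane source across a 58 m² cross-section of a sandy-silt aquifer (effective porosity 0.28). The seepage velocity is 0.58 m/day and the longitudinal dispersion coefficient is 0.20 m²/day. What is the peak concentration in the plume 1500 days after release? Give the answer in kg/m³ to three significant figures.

0.0130 kg/m³

The peak of an instantaneous 1D plume sits at x = vt; there the Gaussian factor is 1 and C_max = M/(n_e·A·√(4πDt)), where n_e·A is the pore area the mass is dissolved in.
√(4πDt) = √(4π × 0.20 × 1500) = 61.40 m, so C_max = 13/(0.28 × 58 × 61.40) = 0.0130 kg/m³.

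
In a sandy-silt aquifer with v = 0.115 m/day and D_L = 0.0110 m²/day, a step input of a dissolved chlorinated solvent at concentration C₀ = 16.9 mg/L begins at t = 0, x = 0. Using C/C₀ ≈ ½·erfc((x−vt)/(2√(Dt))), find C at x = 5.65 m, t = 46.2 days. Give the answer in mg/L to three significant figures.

For a continuous step input, C/C₀ ≈ ½·erfc((x−vt)/(2√(Dt))).
vt = 0.115 × 46.2 = 5.313 m and 2√(Dt) = 2√(0.0110 × 46.2) = 1.426 m.
Argument (x−vt)/(2√(Dt)) = (5.65 − 5.313)/1.426 = 0.2363; ½·erfc(0.2363) = 0.3691.
C = 16.9 × 0.3691 = 6.24 mg/L.

6.24 mg/L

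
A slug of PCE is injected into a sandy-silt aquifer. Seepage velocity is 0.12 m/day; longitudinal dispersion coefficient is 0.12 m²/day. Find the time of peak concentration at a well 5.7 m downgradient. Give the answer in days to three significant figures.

For the 1D instantaneous-source solution, setting ∂C/∂t = 0 at fixed x gives v²t² + 2Dt − x² = 0, so t = (√(D² + v²x²) − D)/v².
√(D² + v²x²) = √(0.12² + 0.12² × 5.7²) = 0.6944; v² = 0.0144.
t = (0.6944 − 0.12)/0.0144 = 39.9 days (vs. the pure-advection estimate x/v = 47.5 d).

39.9 days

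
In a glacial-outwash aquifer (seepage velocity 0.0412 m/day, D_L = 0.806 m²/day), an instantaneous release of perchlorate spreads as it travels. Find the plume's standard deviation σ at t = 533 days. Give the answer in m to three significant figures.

29.3 m

Dispersive spreading gives a Gaussian with σ² = 2Dt; advection only shifts the center.
σ = √(2 × 0.806 × 533) = 29.3 m.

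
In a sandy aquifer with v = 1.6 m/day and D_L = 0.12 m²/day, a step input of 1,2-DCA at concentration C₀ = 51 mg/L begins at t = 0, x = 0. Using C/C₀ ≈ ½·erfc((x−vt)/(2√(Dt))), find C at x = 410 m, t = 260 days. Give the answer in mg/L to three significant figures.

For a continuous step input, C/C₀ ≈ ½·erfc((x−vt)/(2√(Dt))).
vt = 1.6 × 260 = 416 m and 2√(Dt) = 2√(0.12 × 260) = 11.17 m.
Argument (x−vt)/(2√(Dt)) = (410 − 416)/11.17 = -0.5372; ½·erfc(-0.5372) = 0.7763.
C = 51 × 0.7763 = 39.6 mg/L.

39.6 mg/L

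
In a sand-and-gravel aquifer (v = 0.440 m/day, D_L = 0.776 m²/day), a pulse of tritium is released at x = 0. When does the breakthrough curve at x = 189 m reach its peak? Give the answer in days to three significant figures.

For the 1D instantaneous-source solution, setting ∂C/∂t = 0 at fixed x gives v²t² + 2Dt − x² = 0, so t = (√(D² + v²x²) − D)/v².
√(D² + v²x²) = √(0.776² + 0.440² × 189²) = 83.16; v² = 0.1936.
t = (83.16 − 0.776)/0.1936 = 426 days (vs. the pure-advection estimate x/v = 430 d).

426 days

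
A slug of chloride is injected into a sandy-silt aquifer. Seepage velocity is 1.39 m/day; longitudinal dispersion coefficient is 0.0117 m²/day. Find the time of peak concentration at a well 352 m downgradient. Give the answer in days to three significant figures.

For the 1D instantaneous-source solution, setting ∂C/∂t = 0 at fixed x gives v²t² + 2Dt − x² = 0, so t = (√(D² + v²x²) − D)/v².
√(D² + v²x²) = √(0.0117² + 1.39² × 352²) = 489.3; v² = 1.9321.
t = (489.3 − 0.0117)/1.9321 = 253 days (vs. the pure-advection estimate x/v = 253 d).

253 days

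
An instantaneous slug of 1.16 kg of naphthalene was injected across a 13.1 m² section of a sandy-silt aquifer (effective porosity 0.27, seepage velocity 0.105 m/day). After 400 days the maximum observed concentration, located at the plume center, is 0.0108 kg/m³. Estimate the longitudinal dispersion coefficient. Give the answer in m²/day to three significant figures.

At the plume center C_max = M/(n_e·A·√(4πDt)), so D = M²/(4πt·(n_e·A·C_max)²).
n_e·A·C_max = 0.27 × 13.1 × 0.0108 = 0.03820 kg/m.
D = 1.16²/(4π × 400 × 0.03820²) = 0.183 m²/day.

0.183 m²/day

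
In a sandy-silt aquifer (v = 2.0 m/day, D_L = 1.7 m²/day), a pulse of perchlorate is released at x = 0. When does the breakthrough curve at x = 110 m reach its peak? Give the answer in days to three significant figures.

54.6 days

For the 1D instantaneous-source solution, setting ∂C/∂t = 0 at fixed x gives v²t² + 2Dt − x² = 0, so t = (√(D² + v²x²) − D)/v².
√(D² + v²x²) = √(1.7² + 2.0² × 110²) = 220.0; v² = 4.
t = (220.0 − 1.7)/4 = 54.6 days (vs. the pure-advection estimate x/v = 55.0 d).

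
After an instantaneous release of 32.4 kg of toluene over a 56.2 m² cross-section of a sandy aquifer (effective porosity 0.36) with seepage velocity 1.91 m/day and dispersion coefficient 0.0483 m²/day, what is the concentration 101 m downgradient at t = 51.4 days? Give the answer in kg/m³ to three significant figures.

0.128 kg/m³

For an instantaneous plane source, C(x,t) = M/(n_e·A·√(4πDt)) · exp(−(x−vt)²/(4Dt)), with n_e·A the pore (flow) area.
Plume center vt = 1.91 × 51.4 = 98.174 m, so the well at 101 m is 2.826 m downgradient of the peak.
√(4πDt) = 5.585 m, giving peak height M/(n_e·A·√(4πDt)) = 32.4/(0.36 × 56.2 × 5.585) = 0.2867 kg/m³.
(x−vt)²/(4Dt) = (2.826)²/(4 × 0.0483 × 51.4) = 0.8042; exp(−0.8042) = 0.4474.
C = 0.2867 × 0.4474 = 0.128 kg/m³.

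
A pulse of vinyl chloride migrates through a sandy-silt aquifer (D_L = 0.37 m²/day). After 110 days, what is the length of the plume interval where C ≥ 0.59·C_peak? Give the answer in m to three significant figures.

The plume is Gaussian with σ = √(2Dt) = √(2 × 0.37 × 110) = 9.022 m.
C/C_peak = exp(−Δx²/(2σ²)) = 0.59 ⇒ Δx = σ·√(−2 ln 0.59) = 9.022 × 1.027 = 9.266 m.
Width = 2Δx = 18.5 m.

18.5 m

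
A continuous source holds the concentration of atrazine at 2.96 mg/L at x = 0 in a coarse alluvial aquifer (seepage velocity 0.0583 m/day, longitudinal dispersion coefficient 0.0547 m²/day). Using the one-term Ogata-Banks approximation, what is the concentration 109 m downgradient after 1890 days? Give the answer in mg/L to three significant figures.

For a continuous step input, C/C₀ ≈ ½·erfc((x−vt)/(2√(Dt))).
vt = 0.0583 × 1890 = 110.187 m and 2√(Dt) = 2√(0.0547 × 1890) = 20.34 m.
Argument (x−vt)/(2√(Dt)) = (109 − 110.187)/20.34 = -0.05836; ½·erfc(-0.05836) = 0.5329.
C = 2.96 × 0.5329 = 1.58 mg/L.

1.58 mg/L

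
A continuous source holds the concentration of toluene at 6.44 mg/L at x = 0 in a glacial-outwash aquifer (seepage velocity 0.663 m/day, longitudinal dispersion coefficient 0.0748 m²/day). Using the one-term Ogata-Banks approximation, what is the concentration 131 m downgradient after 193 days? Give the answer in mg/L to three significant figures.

For a continuous step input, C/C₀ ≈ ½·erfc((x−vt)/(2√(Dt))).
vt = 0.663 × 193 = 127.959 m and 2√(Dt) = 2√(0.0748 × 193) = 7.599 m.
Argument (x−vt)/(2√(Dt)) = (131 − 127.959)/7.599 = 0.4002; ½·erfc(0.4002) = 0.2857.
C = 6.44 × 0.2857 = 1.84 mg/L.

1.84 mg/L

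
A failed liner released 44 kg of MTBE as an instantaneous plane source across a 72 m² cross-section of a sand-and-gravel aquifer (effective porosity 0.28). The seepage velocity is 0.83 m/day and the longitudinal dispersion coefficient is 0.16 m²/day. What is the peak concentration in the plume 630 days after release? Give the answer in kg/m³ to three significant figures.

The peak of an instantaneous 1D plume sits at x = vt; there the Gaussian factor is 1 and C_max = M/(n_e·A·√(4πDt)), where n_e·A is the pore area the mass is dissolved in.
√(4πDt) = √(4π × 0.16 × 630) = 35.59 m, so C_max = 44/(0.28 × 72 × 35.59) = 0.0613 kg/m³.

0.0613 kg/m³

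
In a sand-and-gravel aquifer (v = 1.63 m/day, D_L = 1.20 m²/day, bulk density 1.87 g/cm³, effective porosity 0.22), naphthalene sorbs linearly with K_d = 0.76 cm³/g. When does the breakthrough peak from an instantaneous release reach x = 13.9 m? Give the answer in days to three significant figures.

Retardation factor R = 1 + ρ_b·K_d/n = 1 + 1.87 × 0.76/0.22 = 7.460.
Sorption retards both mechanisms: v_R = v/R = 0.2185 m/day, D_R = D/R = 0.1609 m²/day.
Peak time from v_R²t² + 2D_R t − x² = 0: t = (√(D_R² + v_R²x²) − D_R)/v_R².
√(D_R² + v_R²x²) = √(0.1609² + 0.2185² × 13.9²) = 3.041; v_R² = 0.04774.
t = (3.041 − 0.1609)/0.04774 = 60.3 days.

60.3 days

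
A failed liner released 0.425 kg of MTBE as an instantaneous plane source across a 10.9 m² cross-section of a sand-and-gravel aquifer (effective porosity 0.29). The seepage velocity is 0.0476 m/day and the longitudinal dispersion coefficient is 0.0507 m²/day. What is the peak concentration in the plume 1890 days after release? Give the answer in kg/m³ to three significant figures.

0.00387 kg/m³

The peak of an instantaneous 1D plume sits at x = vt; there the Gaussian factor is 1 and C_max = M/(n_e·A·√(4πDt)), where n_e·A is the pore area the mass is dissolved in.
√(4πDt) = √(4π × 0.0507 × 1890) = 34.70 m, so C_max = 0.425/(0.29 × 10.9 × 34.70) = 0.00387 kg/m³.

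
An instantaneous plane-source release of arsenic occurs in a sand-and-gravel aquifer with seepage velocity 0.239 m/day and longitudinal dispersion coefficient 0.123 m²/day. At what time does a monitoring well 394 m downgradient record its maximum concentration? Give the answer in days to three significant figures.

For the 1D instantaneous-source solution, setting ∂C/∂t = 0 at fixed x gives v²t² + 2Dt − x² = 0, so t = (√(D² + v²x²) − D)/v².
√(D² + v²x²) = √(0.123² + 0.239² × 394²) = 94.17; v² = 0.057121.
t = (94.17 − 0.123)/0.057121 = 1650 days (vs. the pure-advection estimate x/v = 1650 d).

1650 days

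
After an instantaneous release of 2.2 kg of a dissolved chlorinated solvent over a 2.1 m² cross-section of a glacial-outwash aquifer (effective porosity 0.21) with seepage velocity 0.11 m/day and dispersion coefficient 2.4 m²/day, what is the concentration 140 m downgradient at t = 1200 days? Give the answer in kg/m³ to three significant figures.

0.0261 kg/m³

For an instantaneous plane source, C(x,t) = M/(n_e·A·√(4πDt)) · exp(−(x−vt)²/(4Dt)), with n_e·A the pore (flow) area.
Plume center vt = 0.11 × 1200 = 132 m, so the well at 140 m is 8 m downgradient of the peak.
√(4πDt) = 190.2 m, giving peak height M/(n_e·A·√(4πDt)) = 2.2/(0.21 × 2.1 × 190.2) = 0.02623 kg/m³.
(x−vt)²/(4Dt) = (8)²/(4 × 2.4 × 1200) = 0.005556; exp(−0.005556) = 0.9945.
C = 0.02623 × 0.9945 = 0.0261 kg/m³.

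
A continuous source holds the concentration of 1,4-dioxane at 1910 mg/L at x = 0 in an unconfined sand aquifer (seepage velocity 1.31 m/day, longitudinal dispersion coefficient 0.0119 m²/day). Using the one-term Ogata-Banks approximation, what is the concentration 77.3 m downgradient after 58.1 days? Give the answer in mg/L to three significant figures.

For a continuous step input, C/C₀ ≈ ½·erfc((x−vt)/(2√(Dt))).
vt = 1.31 × 58.1 = 76.111 m and 2√(Dt) = 2√(0.0119 × 58.1) = 1.663 m.
Argument (x−vt)/(2√(Dt)) = (77.3 − 76.111)/1.663 = 0.7150; ½·erfc(0.7150) = 0.1560.
C = 1910 × 0.1560 = 298 mg/L.

298 mg/L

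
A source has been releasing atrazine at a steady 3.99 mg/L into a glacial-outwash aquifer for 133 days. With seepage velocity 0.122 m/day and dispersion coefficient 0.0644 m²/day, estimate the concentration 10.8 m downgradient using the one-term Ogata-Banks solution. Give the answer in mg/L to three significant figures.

3.61 mg/L

For a continuous step input, C/C₀ ≈ ½·erfc((x−vt)/(2√(Dt))).
vt = 0.122 × 133 = 16.226 m and 2√(Dt) = 2√(0.0644 × 133) = 5.853 m.
Argument (x−vt)/(2√(Dt)) = (10.8 − 16.226)/5.853 = -0.9270; ½·erfc(-0.9270) = 0.9051.
C = 3.99 × 0.9051 = 3.61 mg/L.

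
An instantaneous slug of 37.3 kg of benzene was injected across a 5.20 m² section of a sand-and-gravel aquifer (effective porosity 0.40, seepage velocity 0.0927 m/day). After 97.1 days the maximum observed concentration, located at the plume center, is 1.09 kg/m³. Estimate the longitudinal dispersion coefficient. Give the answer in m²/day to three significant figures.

At the plume center C_max = M/(n_e·A·√(4πDt)), so D = M²/(4πt·(n_e·A·C_max)²).
n_e·A·C_max = 0.40 × 5.20 × 1.09 = 2.267 kg/m.
D = 37.3²/(4π × 97.1 × 2.267²) = 0.222 m²/day.

0.222 m²/day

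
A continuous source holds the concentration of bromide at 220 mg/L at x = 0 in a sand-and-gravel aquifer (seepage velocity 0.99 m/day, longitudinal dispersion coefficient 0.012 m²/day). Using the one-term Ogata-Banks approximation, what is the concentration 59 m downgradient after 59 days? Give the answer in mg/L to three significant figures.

For a continuous step input, C/C₀ ≈ ½·erfc((x−vt)/(2√(Dt))).
vt = 0.99 × 59 = 58.41 m and 2√(Dt) = 2√(0.012 × 59) = 1.683 m.
Argument (x−vt)/(2√(Dt)) = (59 − 58.41)/1.683 = 0.3506; ½·erfc(0.3506) = 0.3100.
C = 220 × 0.3100 = 68.2 mg/L.

68.2 mg/L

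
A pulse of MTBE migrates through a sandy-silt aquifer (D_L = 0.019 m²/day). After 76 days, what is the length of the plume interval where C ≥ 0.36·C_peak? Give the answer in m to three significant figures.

The plume is Gaussian with σ = √(2Dt) = √(2 × 0.019 × 76) = 1.699 m.
C/C_peak = exp(−Δx²/(2σ²)) = 0.36 ⇒ Δx = σ·√(−2 ln 0.36) = 1.699 × 1.429 = 2.428 m.
Width = 2Δx = 4.86 m.

4.86 m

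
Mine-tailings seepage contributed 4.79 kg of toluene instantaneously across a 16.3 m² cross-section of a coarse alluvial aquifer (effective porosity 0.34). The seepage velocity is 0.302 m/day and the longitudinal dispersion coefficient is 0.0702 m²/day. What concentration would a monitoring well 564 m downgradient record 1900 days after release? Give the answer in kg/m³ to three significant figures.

0.0176 kg/m³

For an instantaneous plane source, C(x,t) = M/(n_e·A·√(4πDt)) · exp(−(x−vt)²/(4Dt)), with n_e·A the pore (flow) area.
Plume center vt = 0.302 × 1900 = 573.8 m, so the well at 564 m is 9.8 m upgradient of the peak.
√(4πDt) = 40.94 m, giving peak height M/(n_e·A·√(4πDt)) = 4.79/(0.34 × 16.3 × 40.94) = 0.02111 kg/m³.
(x−vt)²/(4Dt) = (-9.8)²/(4 × 0.0702 × 1900) = 0.1800; exp(−0.1800) = 0.8353.
C = 0.02111 × 0.8353 = 0.0176 kg/m³.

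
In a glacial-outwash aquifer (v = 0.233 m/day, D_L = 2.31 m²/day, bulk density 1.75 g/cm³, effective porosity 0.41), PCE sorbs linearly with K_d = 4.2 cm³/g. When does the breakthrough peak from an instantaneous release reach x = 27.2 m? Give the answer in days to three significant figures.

Retardation factor R = 1 + ρ_b·K_d/n = 1 + 1.75 × 4.2/0.41 = 18.93.
Sorption retards both mechanisms: v_R = v/R = 0.01231 m/day, D_R = D/R = 0.1220 m²/day.
Peak time from v_R²t² + 2D_R t − x² = 0: t = (√(D_R² + v_R²x²) − D_R)/v_R².
√(D_R² + v_R²x²) = √(0.1220² + 0.01231² × 27.2²) = 0.3564; v_R² = 0.0001515.
t = (0.3564 − 0.1220)/0.0001515 = 1550 days.

1550 days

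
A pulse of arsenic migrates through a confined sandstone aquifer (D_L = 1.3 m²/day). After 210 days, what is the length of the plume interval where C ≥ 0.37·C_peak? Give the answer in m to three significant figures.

65.9 m

The plume is Gaussian with σ = √(2Dt) = √(2 × 1.3 × 210) = 23.37 m.
C/C_peak = exp(−Δx²/(2σ²)) = 0.37 ⇒ Δx = σ·√(−2 ln 0.37) = 23.37 × 1.410 = 32.95 m.
Width = 2Δx = 65.9 m.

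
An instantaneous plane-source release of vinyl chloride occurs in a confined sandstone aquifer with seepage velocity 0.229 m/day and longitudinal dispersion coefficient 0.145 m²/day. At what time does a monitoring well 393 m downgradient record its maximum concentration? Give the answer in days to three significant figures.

1710 days

For the 1D instantaneous-source solution, setting ∂C/∂t = 0 at fixed x gives v²t² + 2Dt − x² = 0, so t = (√(D² + v²x²) − D)/v².
√(D² + v²x²) = √(0.145² + 0.229² × 393²) = 90.00; v² = 0.052441.
t = (90.00 − 0.145)/0.052441 = 1710 days (vs. the pure-advection estimate x/v = 1720 d).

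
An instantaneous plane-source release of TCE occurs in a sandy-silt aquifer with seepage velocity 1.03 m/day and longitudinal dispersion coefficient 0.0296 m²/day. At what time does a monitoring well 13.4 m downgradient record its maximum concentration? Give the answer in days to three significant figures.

13.0 days

For the 1D instantaneous-source solution, setting ∂C/∂t = 0 at fixed x gives v²t² + 2Dt − x² = 0, so t = (√(D² + v²x²) − D)/v².
√(D² + v²x²) = √(0.0296² + 1.03² × 13.4²) = 13.80; v² = 1.0609.
t = (13.80 − 0.0296)/1.0609 = 13.0 days (vs. the pure-advection estimate x/v = 13.0 d).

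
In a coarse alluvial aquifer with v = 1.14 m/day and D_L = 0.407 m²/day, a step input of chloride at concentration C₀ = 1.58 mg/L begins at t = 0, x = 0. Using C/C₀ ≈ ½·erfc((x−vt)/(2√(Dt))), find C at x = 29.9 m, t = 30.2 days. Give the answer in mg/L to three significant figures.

1.29 mg/L

For a continuous step input, C/C₀ ≈ ½·erfc((x−vt)/(2√(Dt))).
vt = 1.14 × 30.2 = 34.428 m and 2√(Dt) = 2√(0.407 × 30.2) = 7.012 m.
Argument (x−vt)/(2√(Dt)) = (29.9 − 34.428)/7.012 = -0.6458; ½·erfc(-0.6458) = 0.8195.
C = 1.58 × 0.8195 = 1.29 mg/L.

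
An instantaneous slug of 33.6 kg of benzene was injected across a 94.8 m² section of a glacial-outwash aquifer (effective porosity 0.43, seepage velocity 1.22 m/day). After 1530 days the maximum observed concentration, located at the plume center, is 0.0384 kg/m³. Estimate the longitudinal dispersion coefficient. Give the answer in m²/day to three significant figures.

0.0240 m²/day

At the plume center C_max = M/(n_e·A·√(4πDt)), so D = M²/(4πt·(n_e·A·C_max)²).
n_e·A·C_max = 0.43 × 94.8 × 0.0384 = 1.565 kg/m.
D = 33.6²/(4π × 1530 × 1.565²) = 0.0240 m²/day.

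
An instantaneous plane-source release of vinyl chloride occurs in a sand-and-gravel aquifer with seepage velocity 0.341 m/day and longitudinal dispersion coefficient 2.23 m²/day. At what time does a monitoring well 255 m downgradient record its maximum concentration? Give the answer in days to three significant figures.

For the 1D instantaneous-source solution, setting ∂C/∂t = 0 at fixed x gives v²t² + 2Dt − x² = 0, so t = (√(D² + v²x²) − D)/v².
√(D² + v²x²) = √(2.23² + 0.341² × 255²) = 86.98; v² = 0.116281.
t = (86.98 − 2.23)/0.116281 = 729 days (vs. the pure-advection estimate x/v = 748 d).

729 days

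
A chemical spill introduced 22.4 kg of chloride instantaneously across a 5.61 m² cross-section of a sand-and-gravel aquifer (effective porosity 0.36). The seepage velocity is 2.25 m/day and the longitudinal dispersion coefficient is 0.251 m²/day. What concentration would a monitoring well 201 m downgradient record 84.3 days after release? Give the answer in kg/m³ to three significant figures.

0.149 kg/m³

For an instantaneous plane source, C(x,t) = M/(n_e·A·√(4πDt)) · exp(−(x−vt)²/(4Dt)), with n_e·A the pore (flow) area.
Plume center vt = 2.25 × 84.3 = 189.675 m, so the well at 201 m is 11.325 m downgradient of the peak.
√(4πDt) = 16.31 m, giving peak height M/(n_e·A·√(4πDt)) = 22.4/(0.36 × 5.61 × 16.31) = 0.6800 kg/m³.
(x−vt)²/(4Dt) = (11.325)²/(4 × 0.251 × 84.3) = 1.515; exp(−1.515) = 0.2198.
C = 0.6800 × 0.2198 = 0.149 kg/m³.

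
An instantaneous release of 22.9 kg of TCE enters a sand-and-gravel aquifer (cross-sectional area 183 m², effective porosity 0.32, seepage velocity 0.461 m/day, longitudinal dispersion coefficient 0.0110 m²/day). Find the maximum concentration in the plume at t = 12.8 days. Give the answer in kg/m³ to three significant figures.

0.294 kg/m³

The peak of an instantaneous 1D plume sits at x = vt; there the Gaussian factor is 1 and C_max = M/(n_e·A·√(4πDt)), where n_e·A is the pore area the mass is dissolved in.
√(4πDt) = √(4π × 0.0110 × 12.8) = 1.330 m, so C_max = 22.9/(0.32 × 183 × 1.330) = 0.294 kg/m³.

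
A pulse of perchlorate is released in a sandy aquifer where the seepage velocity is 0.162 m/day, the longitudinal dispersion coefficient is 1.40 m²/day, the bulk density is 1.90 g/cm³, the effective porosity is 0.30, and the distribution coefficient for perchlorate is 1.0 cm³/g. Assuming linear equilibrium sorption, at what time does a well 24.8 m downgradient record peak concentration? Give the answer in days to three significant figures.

798 days

Retardation factor R = 1 + ρ_b·K_d/n = 1 + 1.90 × 1.0/0.30 = 7.333.
Sorption retards both mechanisms: v_R = v/R = 0.02209 m/day, D_R = D/R = 0.1909 m²/day.
Peak time from v_R²t² + 2D_R t − x² = 0: t = (√(D_R² + v_R²x²) − D_R)/v_R².
√(D_R² + v_R²x²) = √(0.1909² + 0.02209² × 24.8²) = 0.5801; v_R² = 0.0004880.
t = (0.5801 − 0.1909)/0.0004880 = 798 days.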